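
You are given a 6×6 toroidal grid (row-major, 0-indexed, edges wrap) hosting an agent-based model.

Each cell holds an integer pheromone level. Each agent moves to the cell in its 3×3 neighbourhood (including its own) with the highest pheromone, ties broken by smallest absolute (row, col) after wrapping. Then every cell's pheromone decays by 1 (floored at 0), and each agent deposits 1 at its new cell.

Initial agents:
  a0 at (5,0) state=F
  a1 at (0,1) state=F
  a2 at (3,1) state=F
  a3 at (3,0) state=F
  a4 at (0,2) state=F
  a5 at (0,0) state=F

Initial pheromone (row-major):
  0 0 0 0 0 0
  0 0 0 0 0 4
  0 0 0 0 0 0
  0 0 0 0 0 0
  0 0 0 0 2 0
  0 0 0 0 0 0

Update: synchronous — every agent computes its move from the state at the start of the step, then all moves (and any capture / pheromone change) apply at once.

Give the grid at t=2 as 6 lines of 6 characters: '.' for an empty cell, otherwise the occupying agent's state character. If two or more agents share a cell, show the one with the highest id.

t=1: a0@(0,0) a1@(0,0) a2@(2,0) a3@(2,0) a4@(0,1) a5@(1,5) | pheromone: 2 1 0 0 0 0 / 0 0 0 0 0 4 / 2 0 0 0 0 0 / 0 0 0 0 0 0 / 0 0 0 0 1 0 / 0 0 0 0 0 0
t=2: a0@(1,5) a1@(1,5) a2@(1,5) a3@(1,5) a4@(0,0) a5@(1,5) | pheromone: 2 0 0 0 0 0 / 0 0 0 0 0 8 / 1 0 0 0 0 0 / 0 0 0 0 0 0 / 0 0 0 0 0 0 / 0 0 0 0 0 0

F.....
.....F
......
......
......
......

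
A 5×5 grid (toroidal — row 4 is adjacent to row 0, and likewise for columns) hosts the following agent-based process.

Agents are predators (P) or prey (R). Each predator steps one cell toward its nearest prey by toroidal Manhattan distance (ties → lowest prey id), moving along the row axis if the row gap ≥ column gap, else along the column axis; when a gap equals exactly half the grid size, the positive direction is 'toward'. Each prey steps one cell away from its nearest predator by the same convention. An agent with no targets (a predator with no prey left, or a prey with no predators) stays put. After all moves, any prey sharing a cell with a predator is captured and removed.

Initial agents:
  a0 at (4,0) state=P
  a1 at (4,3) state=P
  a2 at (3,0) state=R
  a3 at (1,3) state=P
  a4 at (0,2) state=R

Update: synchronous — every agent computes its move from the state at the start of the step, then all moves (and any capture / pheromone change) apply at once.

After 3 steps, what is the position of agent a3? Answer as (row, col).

(1, 4)

t=1: a0@(3,0):P a1@(0,3):P a2@(2,0):R a3@(0,3):P a4@(1,2):R
t=2: a0@(2,0):P a1@(1,3):P a2@(1,0):R a3@(1,3):P a4@(2,2):R
t=3: a0@(1,0):P a1@(1,4):P a2@(0,0):R a3@(1,4):P a4@(2,3):R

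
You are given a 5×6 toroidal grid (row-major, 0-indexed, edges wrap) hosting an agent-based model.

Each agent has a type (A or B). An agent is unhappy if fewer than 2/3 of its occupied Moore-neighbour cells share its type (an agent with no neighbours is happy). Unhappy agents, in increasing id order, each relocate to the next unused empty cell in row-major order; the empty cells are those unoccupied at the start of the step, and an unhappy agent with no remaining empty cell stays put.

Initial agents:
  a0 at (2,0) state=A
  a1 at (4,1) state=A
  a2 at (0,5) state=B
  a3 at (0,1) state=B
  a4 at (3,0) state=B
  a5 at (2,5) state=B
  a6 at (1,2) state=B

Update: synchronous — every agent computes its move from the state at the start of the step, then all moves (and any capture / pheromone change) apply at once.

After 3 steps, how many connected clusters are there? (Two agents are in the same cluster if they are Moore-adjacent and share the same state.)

2

t=1: a0@(0,0):A a1@(0,2):A a2@(0,5):B a3@(0,3):B a4@(0,4):B a5@(1,0):B a6@(1,2):B
t=2: a0@(0,1):A a1@(1,1):A a2@(0,5):B a3@(0,3):B a4@(0,4):B a5@(1,3):B a6@(1,4):B
t=3: (unchanged — steady state)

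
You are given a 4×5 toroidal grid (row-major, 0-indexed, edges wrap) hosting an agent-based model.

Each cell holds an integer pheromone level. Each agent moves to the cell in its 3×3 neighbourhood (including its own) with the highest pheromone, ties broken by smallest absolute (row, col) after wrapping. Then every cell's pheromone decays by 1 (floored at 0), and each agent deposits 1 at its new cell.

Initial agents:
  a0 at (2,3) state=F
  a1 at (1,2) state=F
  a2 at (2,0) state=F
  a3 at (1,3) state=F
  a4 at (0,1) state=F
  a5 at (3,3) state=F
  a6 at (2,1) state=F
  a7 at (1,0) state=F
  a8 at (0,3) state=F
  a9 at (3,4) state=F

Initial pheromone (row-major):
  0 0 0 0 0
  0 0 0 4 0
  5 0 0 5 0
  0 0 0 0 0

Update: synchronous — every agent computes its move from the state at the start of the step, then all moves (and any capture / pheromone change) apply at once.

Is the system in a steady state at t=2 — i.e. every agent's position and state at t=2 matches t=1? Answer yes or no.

no

t=1: a0@(2,3) a1@(2,3) a2@(2,0) a3@(2,3) a4@(0,0) a5@(2,3) a6@(2,0) a7@(2,0) a8@(1,3) a9@(2,0) | pheromone: 1 0 0 0 0 / 0 0 0 4 0 / 8 0 0 8 0 / 0 0 0 0 0
t=2: a0@(2,3) a1@(2,3) a2@(2,0) a3@(2,3) a4@(0,0) a5@(2,3) a6@(2,0) a7@(2,0) a8@(2,3) a9@(2,0) | pheromone: 1 0 0 0 0 / 0 0 0 3 0 / 11 0 0 12 0 / 0 0 0 0 0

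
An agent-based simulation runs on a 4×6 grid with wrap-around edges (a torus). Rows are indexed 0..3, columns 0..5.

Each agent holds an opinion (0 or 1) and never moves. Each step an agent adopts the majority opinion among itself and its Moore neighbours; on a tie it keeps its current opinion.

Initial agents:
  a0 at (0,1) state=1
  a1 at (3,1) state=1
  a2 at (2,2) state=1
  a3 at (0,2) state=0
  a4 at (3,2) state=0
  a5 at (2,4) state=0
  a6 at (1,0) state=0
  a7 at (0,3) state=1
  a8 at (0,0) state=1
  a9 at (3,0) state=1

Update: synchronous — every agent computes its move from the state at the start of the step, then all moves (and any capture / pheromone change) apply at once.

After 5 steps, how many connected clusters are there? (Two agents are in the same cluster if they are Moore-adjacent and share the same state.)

t=1: a0@(0,1):1 a1@(3,1):1 a2@(2,2):1 a3@(0,2):1 a4@(3,2):1 a5@(2,4):0 a6@(1,0):1 a7@(0,3):0 a8@(0,0):1 a9@(3,0):1
t=2: a0@(0,1):1 a1@(3,1):1 a2@(2,2):1 a3@(0,2):1 a4@(3,2):1 a5@(2,4):0 a6@(1,0):1 a7@(0,3):1 a8@(0,0):1 a9@(3,0):1
t=3: (unchanged — steady state)

2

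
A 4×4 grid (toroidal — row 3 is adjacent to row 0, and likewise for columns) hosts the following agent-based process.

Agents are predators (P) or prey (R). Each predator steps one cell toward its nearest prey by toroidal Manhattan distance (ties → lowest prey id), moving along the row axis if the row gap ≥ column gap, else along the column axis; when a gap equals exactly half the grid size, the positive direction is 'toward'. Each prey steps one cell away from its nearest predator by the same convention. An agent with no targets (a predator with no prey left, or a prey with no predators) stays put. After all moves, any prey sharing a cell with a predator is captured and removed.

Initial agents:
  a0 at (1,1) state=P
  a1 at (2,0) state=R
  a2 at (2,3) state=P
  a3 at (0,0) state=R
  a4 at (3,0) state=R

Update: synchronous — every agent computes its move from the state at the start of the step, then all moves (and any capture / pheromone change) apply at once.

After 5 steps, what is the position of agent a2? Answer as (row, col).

t=1: a0@(2,1):P a2@(2,0):P a3@(3,0):R a4@(0,0):R
t=2: a0@(3,1):P a2@(3,0):P a3@(0,0):R
t=3: a0@(0,1):P a2@(0,0):P a3@(1,0):R
t=4: a0@(1,1):P a2@(1,0):P a3@(2,0):R
t=5: a0@(2,1):P a2@(2,0):P a3@(3,0):R

(2, 0)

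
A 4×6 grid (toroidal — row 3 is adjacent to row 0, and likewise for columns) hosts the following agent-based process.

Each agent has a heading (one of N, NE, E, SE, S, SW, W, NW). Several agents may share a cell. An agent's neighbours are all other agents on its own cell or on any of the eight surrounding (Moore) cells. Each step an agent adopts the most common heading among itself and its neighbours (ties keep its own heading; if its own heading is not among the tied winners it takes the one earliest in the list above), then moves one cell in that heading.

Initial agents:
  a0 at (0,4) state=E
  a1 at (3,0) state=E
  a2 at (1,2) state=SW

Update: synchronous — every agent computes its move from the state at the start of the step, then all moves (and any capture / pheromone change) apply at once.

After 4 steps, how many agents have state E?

2

t=1: a0@(0,5):E a1@(3,1):E a2@(2,1):SW
t=2: a0@(0,0):E a1@(3,2):E a2@(3,0):SW
t=3: a0@(0,1):E a1@(3,3):E a2@(0,5):SW
t=4: a0@(0,2):E a1@(3,4):E a2@(1,4):SW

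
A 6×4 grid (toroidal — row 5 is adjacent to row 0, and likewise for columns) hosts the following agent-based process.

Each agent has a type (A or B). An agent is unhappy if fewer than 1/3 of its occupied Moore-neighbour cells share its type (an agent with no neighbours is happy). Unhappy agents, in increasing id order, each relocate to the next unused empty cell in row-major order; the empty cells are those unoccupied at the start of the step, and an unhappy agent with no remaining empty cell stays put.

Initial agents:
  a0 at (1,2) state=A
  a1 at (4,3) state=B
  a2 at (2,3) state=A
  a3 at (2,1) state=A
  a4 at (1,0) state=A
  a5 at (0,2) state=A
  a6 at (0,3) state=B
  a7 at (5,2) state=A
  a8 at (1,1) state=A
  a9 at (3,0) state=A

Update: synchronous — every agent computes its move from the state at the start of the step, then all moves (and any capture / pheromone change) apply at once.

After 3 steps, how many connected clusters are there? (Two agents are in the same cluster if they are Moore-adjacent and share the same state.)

t=1: a0@(1,2):A a1@(0,0):B a2@(2,3):A a3@(2,1):A a4@(1,0):A a5@(0,2):A a6@(0,1):B a7@(5,2):A a8@(1,1):A a9@(3,0):A
t=2: a0@(1,2):A a1@(0,0):B a2@(2,3):A a3@(2,1):A a4@(1,0):A a5@(0,2):A a6@(0,3):B a7@(5,2):A a8@(1,1):A a9@(3,0):A
t=3: a0@(1,2):A a1@(0,0):B a2@(2,3):A a3@(2,1):A a4@(1,0):A a5@(0,2):A a6@(0,1):B a7@(5,2):A a8@(1,1):A a9@(3,0):A

2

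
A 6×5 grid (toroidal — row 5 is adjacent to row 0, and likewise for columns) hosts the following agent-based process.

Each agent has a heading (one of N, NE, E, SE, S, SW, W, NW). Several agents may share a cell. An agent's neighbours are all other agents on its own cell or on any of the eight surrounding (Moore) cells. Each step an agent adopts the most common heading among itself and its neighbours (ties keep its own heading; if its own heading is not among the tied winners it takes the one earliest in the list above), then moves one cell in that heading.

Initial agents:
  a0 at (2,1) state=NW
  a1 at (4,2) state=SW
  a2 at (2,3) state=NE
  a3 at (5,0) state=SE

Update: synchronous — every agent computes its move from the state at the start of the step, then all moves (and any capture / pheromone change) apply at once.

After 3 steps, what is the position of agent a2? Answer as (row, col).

(5, 1)

t=1: a0@(1,0):NW a1@(5,1):SW a2@(1,4):NE a3@(0,1):SE
t=2: a0@(0,4):NW a1@(0,0):SW a2@(0,0):NE a3@(1,2):SE
t=3: a0@(5,3):NW a1@(1,4):SW a2@(5,1):NE a3@(2,3):SE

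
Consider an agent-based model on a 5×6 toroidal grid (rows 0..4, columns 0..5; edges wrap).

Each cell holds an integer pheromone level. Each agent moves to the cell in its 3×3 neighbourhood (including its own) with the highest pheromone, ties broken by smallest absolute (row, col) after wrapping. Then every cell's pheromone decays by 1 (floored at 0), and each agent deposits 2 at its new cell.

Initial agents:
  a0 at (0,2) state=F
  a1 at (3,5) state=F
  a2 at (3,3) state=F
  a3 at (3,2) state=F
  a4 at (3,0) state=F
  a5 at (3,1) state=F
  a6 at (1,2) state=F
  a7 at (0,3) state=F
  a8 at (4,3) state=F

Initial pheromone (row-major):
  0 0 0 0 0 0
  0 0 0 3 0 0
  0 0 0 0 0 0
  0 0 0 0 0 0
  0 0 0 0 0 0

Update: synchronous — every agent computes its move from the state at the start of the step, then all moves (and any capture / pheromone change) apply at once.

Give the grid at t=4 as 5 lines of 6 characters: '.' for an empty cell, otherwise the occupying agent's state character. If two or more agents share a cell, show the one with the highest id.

t=1: a0@(1,3) a1@(2,0) a2@(2,2) a3@(2,1) a4@(2,0) a5@(2,0) a6@(1,3) a7@(1,3) a8@(0,2) | pheromone: 0 0 2 0 0 0 / 0 0 0 8 0 0 / 6 2 2 0 0 0 / 0 0 0 0 0 0 / 0 0 0 0 0 0
t=2: a0@(1,3) a1@(2,0) a2@(1,3) a3@(2,0) a4@(2,0) a5@(2,0) a6@(1,3) a7@(1,3) a8@(1,3) | pheromone: 0 0 1 0 0 0 / 0 0 0 17 0 0 / 13 1 1 0 0 0 / 0 0 0 0 0 0 / 0 0 0 0 0 0
t=3: a0@(1,3) a1@(2,0) a2@(1,3) a3@(2,0) a4@(2,0) a5@(2,0) a6@(1,3) a7@(1,3) a8@(1,3) | pheromone: 0 0 0 0 0 0 / 0 0 0 26 0 0 / 20 0 0 0 0 0 / 0 0 0 0 0 0 / 0 0 0 0 0 0
t=4: a0@(1,3) a1@(2,0) a2@(1,3) a3@(2,0) a4@(2,0) a5@(2,0) a6@(1,3) a7@(1,3) a8@(1,3) | pheromone: 0 0 0 0 0 0 / 0 0 0 35 0 0 / 27 0 0 0 0 0 / 0 0 0 0 0 0 / 0 0 0 0 0 0

......
...F..
F.....
......
......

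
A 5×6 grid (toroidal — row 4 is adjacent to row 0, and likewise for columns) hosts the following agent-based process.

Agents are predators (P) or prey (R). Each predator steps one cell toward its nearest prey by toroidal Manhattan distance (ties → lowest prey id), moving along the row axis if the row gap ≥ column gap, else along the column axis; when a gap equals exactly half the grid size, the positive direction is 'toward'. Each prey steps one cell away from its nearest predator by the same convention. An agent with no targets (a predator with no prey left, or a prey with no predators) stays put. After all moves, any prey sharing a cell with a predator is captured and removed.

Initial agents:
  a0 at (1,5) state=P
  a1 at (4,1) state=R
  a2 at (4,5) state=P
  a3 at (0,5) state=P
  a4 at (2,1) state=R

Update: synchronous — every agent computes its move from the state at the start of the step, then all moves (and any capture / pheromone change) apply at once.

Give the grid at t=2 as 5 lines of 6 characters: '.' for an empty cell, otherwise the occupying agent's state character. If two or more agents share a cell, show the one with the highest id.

t=1: a0@(1,0):P a1@(4,2):R a2@(4,0):P a3@(0,0):P a4@(2,2):R
t=2: a0@(1,1):P a1@(4,3):R a2@(4,1):P a3@(0,1):P a4@(2,3):R

.P....
.P....
...R..
......
.P.R..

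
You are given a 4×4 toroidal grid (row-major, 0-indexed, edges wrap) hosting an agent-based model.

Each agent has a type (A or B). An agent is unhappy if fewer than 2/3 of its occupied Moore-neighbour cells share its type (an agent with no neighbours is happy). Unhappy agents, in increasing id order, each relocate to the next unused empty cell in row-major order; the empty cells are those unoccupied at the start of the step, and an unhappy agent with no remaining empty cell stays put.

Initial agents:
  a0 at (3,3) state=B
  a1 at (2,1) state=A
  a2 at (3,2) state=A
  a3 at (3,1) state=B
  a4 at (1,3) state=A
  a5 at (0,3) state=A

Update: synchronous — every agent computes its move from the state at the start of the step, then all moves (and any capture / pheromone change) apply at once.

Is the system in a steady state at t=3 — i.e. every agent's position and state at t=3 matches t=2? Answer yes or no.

t=1: a0@(0,0):B a1@(0,1):A a2@(0,2):A a3@(1,0):B a4@(1,3):A a5@(0,3):A
t=2: a0@(1,1):B a1@(1,2):A a2@(0,2):A a3@(2,0):B a4@(2,1):A a5@(2,2):A
t=3: a0@(0,0):B a1@(1,2):A a2@(0,1):A a3@(0,3):B a4@(1,0):A a5@(2,2):A

no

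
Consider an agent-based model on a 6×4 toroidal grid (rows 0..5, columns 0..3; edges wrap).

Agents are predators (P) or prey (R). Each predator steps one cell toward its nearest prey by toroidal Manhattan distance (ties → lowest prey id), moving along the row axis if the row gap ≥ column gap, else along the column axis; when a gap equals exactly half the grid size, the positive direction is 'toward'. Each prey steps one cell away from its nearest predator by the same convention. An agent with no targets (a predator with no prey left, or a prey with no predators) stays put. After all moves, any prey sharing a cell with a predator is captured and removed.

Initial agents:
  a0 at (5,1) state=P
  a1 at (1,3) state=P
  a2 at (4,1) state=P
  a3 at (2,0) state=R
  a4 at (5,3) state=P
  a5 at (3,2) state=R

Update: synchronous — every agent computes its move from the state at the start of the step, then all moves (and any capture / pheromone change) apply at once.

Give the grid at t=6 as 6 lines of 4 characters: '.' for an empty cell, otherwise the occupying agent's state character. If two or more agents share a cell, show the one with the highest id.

t=1: a0@(4,1):P a1@(2,3):P a2@(3,1):P a3@(3,0):R a4@(4,3):P a5@(2,2):R
t=2: a0@(3,1):P a1@(2,2):P a2@(3,0):P a4@(3,3):P a5@(2,1):R
t=3: a0@(2,1):P a1@(2,1):P a2@(2,0):P a4@(3,0):P a5@(1,1):R
t=4: a0@(1,1):P a1@(1,1):P a2@(1,0):P a4@(2,0):P a5@(0,1):R
t=5: a0@(0,1):P a1@(0,1):P a2@(0,0):P a4@(1,0):P a5@(5,1):R
t=6: a0@(5,1):P a1@(5,1):P a2@(5,0):P a4@(0,0):P a5@(4,1):R

P...
....
....
....
.R..
PP..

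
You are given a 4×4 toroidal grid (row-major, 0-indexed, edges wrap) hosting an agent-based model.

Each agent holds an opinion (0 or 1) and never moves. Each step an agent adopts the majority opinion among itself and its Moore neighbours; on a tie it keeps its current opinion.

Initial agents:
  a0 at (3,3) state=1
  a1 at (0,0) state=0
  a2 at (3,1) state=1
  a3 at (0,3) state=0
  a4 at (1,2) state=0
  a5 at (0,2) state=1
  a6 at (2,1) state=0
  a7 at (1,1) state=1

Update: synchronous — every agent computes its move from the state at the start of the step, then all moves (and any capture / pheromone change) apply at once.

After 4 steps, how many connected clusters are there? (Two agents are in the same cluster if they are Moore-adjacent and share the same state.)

t=1: a0@(3,3):1 a1@(0,0):1 a2@(3,1):1 a3@(0,3):0 a4@(1,2):0 a5@(0,2):1 a6@(2,1):0 a7@(1,1):0
t=2: a0@(3,3):1 a1@(0,0):1 a2@(3,1):1 a3@(0,3):1 a4@(1,2):0 a5@(0,2):1 a6@(2,1):0 a7@(1,1):0
t=3: (unchanged — steady state)

2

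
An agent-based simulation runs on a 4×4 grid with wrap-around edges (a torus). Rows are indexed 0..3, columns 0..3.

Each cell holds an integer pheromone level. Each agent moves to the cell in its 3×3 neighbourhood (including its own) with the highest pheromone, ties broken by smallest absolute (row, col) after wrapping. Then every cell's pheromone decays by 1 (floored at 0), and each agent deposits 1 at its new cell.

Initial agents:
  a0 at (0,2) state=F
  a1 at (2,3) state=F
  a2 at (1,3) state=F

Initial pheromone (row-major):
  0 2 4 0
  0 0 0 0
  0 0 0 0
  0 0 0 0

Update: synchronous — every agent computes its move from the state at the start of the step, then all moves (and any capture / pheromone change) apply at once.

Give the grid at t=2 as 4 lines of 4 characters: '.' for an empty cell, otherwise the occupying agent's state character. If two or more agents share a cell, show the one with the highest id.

.FF.
....
....
....

t=1: a0@(0,2) a1@(1,0) a2@(0,2) | pheromone: 0 1 5 0 / 1 0 0 0 / 0 0 0 0 / 0 0 0 0
t=2: a0@(0,2) a1@(0,1) a2@(0,2) | pheromone: 0 1 6 0 / 0 0 0 0 / 0 0 0 0 / 0 0 0 0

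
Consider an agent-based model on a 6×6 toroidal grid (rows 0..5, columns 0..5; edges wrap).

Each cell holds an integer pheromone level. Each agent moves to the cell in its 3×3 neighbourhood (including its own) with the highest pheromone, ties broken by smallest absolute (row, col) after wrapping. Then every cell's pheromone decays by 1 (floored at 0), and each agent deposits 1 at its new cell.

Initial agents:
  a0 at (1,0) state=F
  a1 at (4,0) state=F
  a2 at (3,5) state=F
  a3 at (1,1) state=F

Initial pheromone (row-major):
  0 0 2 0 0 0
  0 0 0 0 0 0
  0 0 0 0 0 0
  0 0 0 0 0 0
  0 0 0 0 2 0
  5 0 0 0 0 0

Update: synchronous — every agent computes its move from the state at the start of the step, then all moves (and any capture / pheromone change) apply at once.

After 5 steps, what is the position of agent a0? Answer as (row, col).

t=1: a0@(0,0) a1@(5,0) a2@(4,4) a3@(0,2) | pheromone: 1 0 2 0 0 0 / 0 0 0 0 0 0 / 0 0 0 0 0 0 / 0 0 0 0 0 0 / 0 0 0 0 2 0 / 5 0 0 0 0 0
t=2: a0@(5,0) a1@(5,0) a2@(4,4) a3@(0,2) | pheromone: 0 0 2 0 0 0 / 0 0 0 0 0 0 / 0 0 0 0 0 0 / 0 0 0 0 0 0 / 0 0 0 0 2 0 / 6 0 0 0 0 0
t=3: a0@(5,0) a1@(5,0) a2@(4,4) a3@(0,2) | pheromone: 0 0 2 0 0 0 / 0 0 0 0 0 0 / 0 0 0 0 0 0 / 0 0 0 0 0 0 / 0 0 0 0 2 0 / 7 0 0 0 0 0
t=4: a0@(5,0) a1@(5,0) a2@(4,4) a3@(0,2) | pheromone: 0 0 2 0 0 0 / 0 0 0 0 0 0 / 0 0 0 0 0 0 / 0 0 0 0 0 0 / 0 0 0 0 2 0 / 8 0 0 0 0 0
t=5: a0@(5,0) a1@(5,0) a2@(4,4) a3@(0,2) | pheromone: 0 0 2 0 0 0 / 0 0 0 0 0 0 / 0 0 0 0 0 0 / 0 0 0 0 0 0 / 0 0 0 0 2 0 / 9 0 0 0 0 0

(5, 0)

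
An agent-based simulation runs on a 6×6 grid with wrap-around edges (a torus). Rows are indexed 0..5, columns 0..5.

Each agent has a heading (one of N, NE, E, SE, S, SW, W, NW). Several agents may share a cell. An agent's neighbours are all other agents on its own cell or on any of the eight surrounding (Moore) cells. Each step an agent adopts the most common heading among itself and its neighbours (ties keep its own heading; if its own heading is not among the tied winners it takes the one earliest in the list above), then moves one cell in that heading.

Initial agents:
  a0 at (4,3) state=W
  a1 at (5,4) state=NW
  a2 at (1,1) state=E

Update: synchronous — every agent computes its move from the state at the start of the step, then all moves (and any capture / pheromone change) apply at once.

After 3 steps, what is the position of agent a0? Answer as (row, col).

(4, 0)

t=1: a0@(4,2):W a1@(4,3):NW a2@(1,2):E
t=2: a0@(4,1):W a1@(3,2):NW a2@(1,3):E
t=3: a0@(4,0):W a1@(2,1):NW a2@(1,4):E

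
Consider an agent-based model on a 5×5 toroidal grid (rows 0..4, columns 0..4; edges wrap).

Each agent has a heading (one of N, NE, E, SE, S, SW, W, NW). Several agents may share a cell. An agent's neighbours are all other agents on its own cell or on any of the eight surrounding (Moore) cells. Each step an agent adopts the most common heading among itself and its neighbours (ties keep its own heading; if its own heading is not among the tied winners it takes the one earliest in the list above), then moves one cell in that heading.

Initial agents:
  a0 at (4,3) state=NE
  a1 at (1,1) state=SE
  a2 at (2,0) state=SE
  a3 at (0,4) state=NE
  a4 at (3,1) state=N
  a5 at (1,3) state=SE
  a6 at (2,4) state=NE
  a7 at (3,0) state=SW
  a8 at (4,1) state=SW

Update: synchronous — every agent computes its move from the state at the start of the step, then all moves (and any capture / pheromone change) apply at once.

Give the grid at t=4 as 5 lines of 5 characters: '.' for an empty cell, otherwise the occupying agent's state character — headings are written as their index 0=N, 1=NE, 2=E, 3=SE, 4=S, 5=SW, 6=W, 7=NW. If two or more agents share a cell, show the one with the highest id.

t=1: a0@(3,4):NE a1@(2,2):SE a2@(3,1):SE a3@(4,0):NE a4@(4,0):SW a5@(0,4):NE a6@(3,0):SE a7@(4,4):SW a8@(0,0):SW
t=2: a0@(2,0):NE a1@(3,3):SE a2@(4,2):SE a3@(3,1):NE a4@(0,4):SW a5@(1,3):SW a6@(4,1):SE a7@(0,3):SW a8@(1,4):SW
t=3: a0@(1,1):NE a1@(4,4):SE a2@(0,3):SE a3@(2,2):NE a4@(1,3):SW a5@(2,2):SW a6@(0,2):SE a7@(1,2):SW a8@(2,3):SW
t=4: a0@(0,2):NE a1@(0,0):SE a2@(1,4):SE a3@(3,1):SW a4@(2,2):SW a5@(3,1):SW a6@(1,3):SE a7@(2,1):SW a8@(3,2):SW

3.1..
...33
.55..
.55..
.....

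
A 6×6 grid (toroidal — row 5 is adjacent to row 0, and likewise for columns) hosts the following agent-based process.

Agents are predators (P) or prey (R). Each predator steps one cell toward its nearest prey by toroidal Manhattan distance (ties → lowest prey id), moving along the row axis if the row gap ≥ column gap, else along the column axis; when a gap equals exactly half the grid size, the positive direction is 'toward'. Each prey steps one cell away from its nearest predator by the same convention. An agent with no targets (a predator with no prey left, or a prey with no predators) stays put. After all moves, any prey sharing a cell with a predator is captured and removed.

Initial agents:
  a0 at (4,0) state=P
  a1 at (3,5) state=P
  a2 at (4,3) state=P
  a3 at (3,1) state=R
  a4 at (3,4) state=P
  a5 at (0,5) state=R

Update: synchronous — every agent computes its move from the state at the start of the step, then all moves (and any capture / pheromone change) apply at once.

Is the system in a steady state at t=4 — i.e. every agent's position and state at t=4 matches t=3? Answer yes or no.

t=1: a0@(3,0):P a1@(3,0):P a2@(4,2):P a3@(2,1):R a4@(3,5):P a5@(1,5):R
t=2: a0@(2,0):P a1@(2,0):P a2@(3,2):P a3@(1,1):R a4@(2,5):P a5@(0,5):R
t=3: a0@(1,0):P a1@(1,0):P a2@(2,2):P a3@(0,1):R a4@(1,5):P a5@(5,5):R
t=4: a0@(0,0):P a1@(0,0):P a2@(1,2):P a3@(5,1):R a4@(0,5):P a5@(4,5):R

no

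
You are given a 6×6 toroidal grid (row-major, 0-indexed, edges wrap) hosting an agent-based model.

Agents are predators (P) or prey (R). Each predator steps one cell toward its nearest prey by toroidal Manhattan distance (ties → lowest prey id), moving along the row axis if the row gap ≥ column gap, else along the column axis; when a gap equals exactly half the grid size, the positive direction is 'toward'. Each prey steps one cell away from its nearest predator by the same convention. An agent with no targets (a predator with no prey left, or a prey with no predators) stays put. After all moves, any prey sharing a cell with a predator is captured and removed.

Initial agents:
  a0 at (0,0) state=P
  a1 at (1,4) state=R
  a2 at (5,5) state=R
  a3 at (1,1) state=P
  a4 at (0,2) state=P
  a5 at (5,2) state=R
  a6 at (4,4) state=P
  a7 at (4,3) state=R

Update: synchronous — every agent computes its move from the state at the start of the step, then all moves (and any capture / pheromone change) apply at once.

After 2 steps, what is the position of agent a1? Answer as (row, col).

(1, 4)

t=1: a0@(5,0):P a1@(1,3):R a2@(4,5):R a3@(1,2):P a4@(5,2):P a5@(4,2):R a6@(4,3):P a7@(4,2):R
t=2: a0@(4,0):P a1@(1,4):R a2@(3,5):R a3@(1,3):P a4@(4,2):P a5@(3,2):R a6@(4,2):P a7@(3,2):R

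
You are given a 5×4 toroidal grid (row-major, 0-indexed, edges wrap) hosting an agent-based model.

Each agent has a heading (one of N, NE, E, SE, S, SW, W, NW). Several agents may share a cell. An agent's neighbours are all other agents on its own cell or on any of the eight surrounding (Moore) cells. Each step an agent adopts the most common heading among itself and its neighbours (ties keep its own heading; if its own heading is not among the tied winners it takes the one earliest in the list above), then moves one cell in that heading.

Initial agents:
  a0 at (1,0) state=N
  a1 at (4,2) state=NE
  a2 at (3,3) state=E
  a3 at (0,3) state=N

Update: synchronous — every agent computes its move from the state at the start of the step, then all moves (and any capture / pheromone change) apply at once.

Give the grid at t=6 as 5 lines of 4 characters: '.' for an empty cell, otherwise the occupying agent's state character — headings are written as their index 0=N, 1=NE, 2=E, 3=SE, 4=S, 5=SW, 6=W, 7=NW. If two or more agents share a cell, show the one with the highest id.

t=1: a0@(0,0):N a1@(3,3):NE a2@(3,0):E a3@(4,3):N
t=2: a0@(4,0):N a1@(2,0):NE a2@(3,1):E a3@(3,3):N
t=3: a0@(3,0):N a1@(1,1):NE a2@(3,2):E a3@(2,3):N
t=4: a0@(2,0):N a1@(0,2):NE a2@(3,3):E a3@(1,3):N
t=5: a0@(1,0):N a1@(4,3):NE a2@(3,0):E a3@(0,3):N
t=6: a0@(0,0):N a1@(3,0):NE a2@(3,1):E a3@(4,3):N

0...
....
....
12..
...0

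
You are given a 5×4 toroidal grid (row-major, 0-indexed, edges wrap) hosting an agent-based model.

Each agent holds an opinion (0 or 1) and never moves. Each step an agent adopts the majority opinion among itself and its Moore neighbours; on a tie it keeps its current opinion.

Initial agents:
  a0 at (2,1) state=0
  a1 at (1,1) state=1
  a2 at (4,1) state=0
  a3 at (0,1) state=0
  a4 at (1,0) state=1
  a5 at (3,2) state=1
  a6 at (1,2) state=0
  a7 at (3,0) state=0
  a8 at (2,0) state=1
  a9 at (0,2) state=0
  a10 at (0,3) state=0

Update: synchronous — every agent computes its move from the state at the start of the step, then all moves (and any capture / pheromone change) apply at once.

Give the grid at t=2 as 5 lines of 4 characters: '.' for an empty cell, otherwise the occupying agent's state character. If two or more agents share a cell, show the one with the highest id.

t=1: a0@(2,1):1 a1@(1,1):0 a2@(4,1):0 a3@(0,1):0 a4@(1,0):1 a5@(3,2):0 a6@(1,2):0 a7@(3,0):0 a8@(2,0):1 a9@(0,2):0 a10@(0,3):0
t=2: a0@(2,1):0 a1@(1,1):0 a2@(4,1):0 a3@(0,1):0 a4@(1,0):1 a5@(3,2):0 a6@(1,2):0 a7@(3,0):0 a8@(2,0):1 a9@(0,2):0 a10@(0,3):0

.000
100.
10..
0.0.
.0..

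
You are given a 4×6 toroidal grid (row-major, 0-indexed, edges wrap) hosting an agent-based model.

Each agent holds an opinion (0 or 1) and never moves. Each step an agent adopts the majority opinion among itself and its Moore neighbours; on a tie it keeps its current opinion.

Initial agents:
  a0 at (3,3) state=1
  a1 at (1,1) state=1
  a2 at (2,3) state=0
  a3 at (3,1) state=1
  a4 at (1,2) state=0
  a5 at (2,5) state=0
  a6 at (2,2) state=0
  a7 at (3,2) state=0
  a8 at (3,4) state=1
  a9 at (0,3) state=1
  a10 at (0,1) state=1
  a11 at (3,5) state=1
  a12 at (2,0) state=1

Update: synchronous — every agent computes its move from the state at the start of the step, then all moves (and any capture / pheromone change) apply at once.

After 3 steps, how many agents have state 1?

t=1: a0@(3,3):1 a1@(1,1):1 a2@(2,3):0 a3@(3,1):1 a4@(1,2):0 a5@(2,5):1 a6@(2,2):0 a7@(3,2):1 a8@(3,4):1 a9@(0,3):1 a10@(0,1):1 a11@(3,5):1 a12@(2,0):1
t=2: a0@(3,3):1 a1@(1,1):1 a2@(2,3):0 a3@(3,1):1 a4@(1,2):0 a5@(2,5):1 a6@(2,2):1 a7@(3,2):1 a8@(3,4):1 a9@(0,3):1 a10@(0,1):1 a11@(3,5):1 a12@(2,0):1
t=3: a0@(3,3):1 a1@(1,1):1 a2@(2,3):1 a3@(3,1):1 a4@(1,2):1 a5@(2,5):1 a6@(2,2):1 a7@(3,2):1 a8@(3,4):1 a9@(0,3):1 a10@(0,1):1 a11@(3,5):1 a12@(2,0):1

13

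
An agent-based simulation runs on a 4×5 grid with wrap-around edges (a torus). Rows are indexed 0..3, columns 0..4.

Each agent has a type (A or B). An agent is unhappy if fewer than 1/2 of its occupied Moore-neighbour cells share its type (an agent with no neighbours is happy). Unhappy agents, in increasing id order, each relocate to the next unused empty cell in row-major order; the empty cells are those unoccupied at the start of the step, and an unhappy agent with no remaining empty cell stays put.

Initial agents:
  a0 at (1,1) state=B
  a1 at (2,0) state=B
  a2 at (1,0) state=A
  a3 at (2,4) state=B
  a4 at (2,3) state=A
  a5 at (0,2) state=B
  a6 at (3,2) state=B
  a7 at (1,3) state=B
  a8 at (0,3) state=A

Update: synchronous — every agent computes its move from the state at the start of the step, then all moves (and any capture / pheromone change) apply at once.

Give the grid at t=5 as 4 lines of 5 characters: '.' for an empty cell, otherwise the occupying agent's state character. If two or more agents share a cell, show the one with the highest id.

AA.BB
BA.BB
....B
.....

t=1: a0@(1,1):B a1@(2,0):B a2@(0,0):A a3@(2,4):B a4@(0,1):A a5@(0,2):B a6@(0,4):B a7@(1,3):B a8@(1,2):A
t=2: a0@(0,3):B a1@(2,0):B a2@(1,0):A a3@(2,4):B a4@(0,1):A a5@(0,2):B a6@(0,4):B a7@(1,3):B a8@(1,4):A
t=3: a0@(0,3):B a1@(0,0):B a2@(1,1):A a3@(2,4):B a4@(0,1):A a5@(0,2):B a6@(0,4):B a7@(1,3):B a8@(1,2):A
t=4: a0@(0,3):B a1@(1,0):B a2@(1,1):A a3@(2,4):B a4@(0,1):A a5@(1,4):B a6@(0,4):B a7@(1,3):B a8@(2,0):A
t=5: a0@(0,3):B a1@(1,0):B a2@(1,1):A a3@(2,4):B a4@(0,1):A a5@(1,4):B a6@(0,4):B a7@(1,3):B a8@(0,0):A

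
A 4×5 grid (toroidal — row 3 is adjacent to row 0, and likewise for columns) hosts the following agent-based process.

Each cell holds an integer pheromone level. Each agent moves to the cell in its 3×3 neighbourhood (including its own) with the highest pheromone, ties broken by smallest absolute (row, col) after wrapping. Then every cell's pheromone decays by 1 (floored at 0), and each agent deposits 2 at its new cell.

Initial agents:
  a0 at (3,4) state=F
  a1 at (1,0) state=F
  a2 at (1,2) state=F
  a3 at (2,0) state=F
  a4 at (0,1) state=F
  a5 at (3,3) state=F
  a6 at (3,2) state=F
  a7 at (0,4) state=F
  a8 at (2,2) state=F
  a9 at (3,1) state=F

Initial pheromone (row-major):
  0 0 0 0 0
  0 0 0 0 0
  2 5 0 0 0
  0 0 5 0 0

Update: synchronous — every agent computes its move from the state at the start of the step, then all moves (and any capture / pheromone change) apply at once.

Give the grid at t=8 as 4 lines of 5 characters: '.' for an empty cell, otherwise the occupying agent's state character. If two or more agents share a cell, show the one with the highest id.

t=1: a0@(2,0) a1@(2,1) a2@(2,1) a3@(2,1) a4@(3,2) a5@(3,2) a6@(2,1) a7@(0,0) a8@(2,1) a9@(2,1) | pheromone: 2 0 0 0 0 / 0 0 0 0 0 / 3 16 0 0 0 / 0 0 8 0 0
t=2: a0@(2,1) a1@(2,1) a2@(2,1) a3@(2,1) a4@(2,1) a5@(2,1) a6@(2,1) a7@(0,0) a8@(2,1) a9@(2,1) | pheromone: 3 0 0 0 0 / 0 0 0 0 0 / 2 33 0 0 0 / 0 0 7 0 0
t=3: a0@(2,1) a1@(2,1) a2@(2,1) a3@(2,1) a4@(2,1) a5@(2,1) a6@(2,1) a7@(0,0) a8@(2,1) a9@(2,1) | pheromone: 4 0 0 0 0 / 0 0 0 0 0 / 1 50 0 0 0 / 0 0 6 0 0
t=4: a0@(2,1) a1@(2,1) a2@(2,1) a3@(2,1) a4@(2,1) a5@(2,1) a6@(2,1) a7@(0,0) a8@(2,1) a9@(2,1) | pheromone: 5 0 0 0 0 / 0 0 0 0 0 / 0 67 0 0 0 / 0 0 5 0 0
t=5: a0@(2,1) a1@(2,1) a2@(2,1) a3@(2,1) a4@(2,1) a5@(2,1) a6@(2,1) a7@(0,0) a8@(2,1) a9@(2,1) | pheromone: 6 0 0 0 0 / 0 0 0 0 0 / 0 84 0 0 0 / 0 0 4 0 0
t=6: a0@(2,1) a1@(2,1) a2@(2,1) a3@(2,1) a4@(2,1) a5@(2,1) a6@(2,1) a7@(0,0) a8@(2,1) a9@(2,1) | pheromone: 7 0 0 0 0 / 0 0 0 0 0 / 0 101 0 0 0 / 0 0 3 0 0
t=7: a0@(2,1) a1@(2,1) a2@(2,1) a3@(2,1) a4@(2,1) a5@(2,1) a6@(2,1) a7@(0,0) a8@(2,1) a9@(2,1) | pheromone: 8 0 0 0 0 / 0 0 0 0 0 / 0 118 0 0 0 / 0 0 2 0 0
t=8: a0@(2,1) a1@(2,1) a2@(2,1) a3@(2,1) a4@(2,1) a5@(2,1) a6@(2,1) a7@(0,0) a8@(2,1) a9@(2,1) | pheromone: 9 0 0 0 0 / 0 0 0 0 0 / 0 135 0 0 0 / 0 0 1 0 0

F....
.....
.F...
.....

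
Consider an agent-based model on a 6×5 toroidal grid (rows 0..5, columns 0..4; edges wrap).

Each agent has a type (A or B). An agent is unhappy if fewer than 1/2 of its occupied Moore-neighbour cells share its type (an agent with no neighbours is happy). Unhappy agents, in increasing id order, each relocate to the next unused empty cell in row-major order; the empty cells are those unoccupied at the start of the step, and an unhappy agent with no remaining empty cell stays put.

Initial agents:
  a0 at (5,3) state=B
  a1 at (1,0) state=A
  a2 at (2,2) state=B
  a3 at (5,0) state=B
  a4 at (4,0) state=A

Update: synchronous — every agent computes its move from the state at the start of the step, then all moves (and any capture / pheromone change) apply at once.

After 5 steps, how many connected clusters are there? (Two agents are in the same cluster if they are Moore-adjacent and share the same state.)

3

t=1: a0@(5,3):B a1@(1,0):A a2@(2,2):B a3@(0,0):B a4@(0,1):A
t=2: a0@(5,3):B a1@(1,0):A a2@(2,2):B a3@(0,2):B a4@(0,1):A
t=3: (unchanged — steady state)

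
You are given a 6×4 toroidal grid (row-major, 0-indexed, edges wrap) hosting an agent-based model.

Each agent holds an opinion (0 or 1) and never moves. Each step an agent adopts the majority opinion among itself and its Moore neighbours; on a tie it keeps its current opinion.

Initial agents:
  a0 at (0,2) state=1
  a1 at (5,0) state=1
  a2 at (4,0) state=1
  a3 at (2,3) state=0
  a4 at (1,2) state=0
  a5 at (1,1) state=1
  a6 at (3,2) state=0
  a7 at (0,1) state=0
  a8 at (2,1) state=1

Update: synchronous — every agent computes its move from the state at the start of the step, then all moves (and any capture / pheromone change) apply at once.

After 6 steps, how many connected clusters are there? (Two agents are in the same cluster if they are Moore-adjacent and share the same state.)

2

t=1: a0@(0,2):1 a1@(5,0):1 a2@(4,0):1 a3@(2,3):0 a4@(1,2):0 a5@(1,1):1 a6@(3,2):0 a7@(0,1):1 a8@(2,1):1
t=2: a0@(0,2):1 a1@(5,0):1 a2@(4,0):1 a3@(2,3):0 a4@(1,2):1 a5@(1,1):1 a6@(3,2):0 a7@(0,1):1 a8@(2,1):1
t=3: (unchanged — steady state)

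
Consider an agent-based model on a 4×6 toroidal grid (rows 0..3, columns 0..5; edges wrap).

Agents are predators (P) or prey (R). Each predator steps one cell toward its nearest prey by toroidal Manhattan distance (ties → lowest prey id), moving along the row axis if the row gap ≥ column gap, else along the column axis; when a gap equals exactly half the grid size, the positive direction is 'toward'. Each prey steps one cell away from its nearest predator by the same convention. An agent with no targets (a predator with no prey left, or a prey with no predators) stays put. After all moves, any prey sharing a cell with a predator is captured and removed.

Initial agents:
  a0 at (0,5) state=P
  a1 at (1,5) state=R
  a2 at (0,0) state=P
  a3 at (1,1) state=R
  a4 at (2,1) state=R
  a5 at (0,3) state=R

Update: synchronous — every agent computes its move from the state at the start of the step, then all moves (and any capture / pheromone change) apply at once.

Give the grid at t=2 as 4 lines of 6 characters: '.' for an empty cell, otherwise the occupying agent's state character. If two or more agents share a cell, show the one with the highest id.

...R..
.PR...
.....P
.R...R

t=1: a0@(1,5):P a1@(2,5):R a2@(1,0):P a3@(2,1):R a4@(1,1):R a5@(0,2):R
t=2: a0@(2,5):P a1@(3,5):R a2@(1,1):P a3@(3,1):R a4@(1,2):R a5@(0,3):R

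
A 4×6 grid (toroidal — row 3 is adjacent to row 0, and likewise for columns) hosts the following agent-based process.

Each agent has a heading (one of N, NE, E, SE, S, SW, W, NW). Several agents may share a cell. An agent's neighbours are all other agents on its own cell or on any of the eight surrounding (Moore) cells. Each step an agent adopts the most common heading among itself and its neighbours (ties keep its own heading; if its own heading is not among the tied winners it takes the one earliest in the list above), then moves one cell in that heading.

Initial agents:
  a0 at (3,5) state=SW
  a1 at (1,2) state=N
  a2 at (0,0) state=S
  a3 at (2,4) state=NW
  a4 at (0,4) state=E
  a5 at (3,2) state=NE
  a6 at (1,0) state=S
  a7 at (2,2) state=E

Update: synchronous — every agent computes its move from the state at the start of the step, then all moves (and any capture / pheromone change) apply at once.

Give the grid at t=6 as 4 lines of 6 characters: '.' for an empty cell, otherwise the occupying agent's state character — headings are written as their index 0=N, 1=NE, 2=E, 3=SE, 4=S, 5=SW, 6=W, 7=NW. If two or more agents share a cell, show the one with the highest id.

t=1: a0@(0,4):SW a1@(0,2):N a2@(1,0):S a3@(1,3):NW a4@(0,5):E a5@(2,3):NE a6@(2,0):S a7@(2,3):E
t=2: a0@(1,3):SW a1@(3,2):N a2@(2,0):S a3@(0,2):NW a4@(0,0):E a5@(1,4):NE a6@(3,0):S a7@(2,4):E
t=3: a0@(2,2):SW a1@(2,2):N a2@(3,0):S a3@(3,1):NW a4@(0,1):E a5@(0,5):NE a6@(0,0):S a7@(2,5):E
t=4: a0@(3,1):SW a1@(1,2):N a2@(0,0):S a3@(0,1):S a4@(1,1):S a5@(1,5):S a6@(1,0):S a7@(2,0):E
t=5: a0@(0,1):S a1@(2,2):S a2@(1,0):S a3@(1,1):S a4@(2,1):S a5@(2,5):S a6@(2,0):S a7@(3,0):S
t=6: a0@(1,1):S a1@(3,2):S a2@(2,0):S a3@(2,1):S a4@(3,1):S a5@(3,5):S a6@(3,0):S a7@(0,0):S

4.....
.4....
44....
444..4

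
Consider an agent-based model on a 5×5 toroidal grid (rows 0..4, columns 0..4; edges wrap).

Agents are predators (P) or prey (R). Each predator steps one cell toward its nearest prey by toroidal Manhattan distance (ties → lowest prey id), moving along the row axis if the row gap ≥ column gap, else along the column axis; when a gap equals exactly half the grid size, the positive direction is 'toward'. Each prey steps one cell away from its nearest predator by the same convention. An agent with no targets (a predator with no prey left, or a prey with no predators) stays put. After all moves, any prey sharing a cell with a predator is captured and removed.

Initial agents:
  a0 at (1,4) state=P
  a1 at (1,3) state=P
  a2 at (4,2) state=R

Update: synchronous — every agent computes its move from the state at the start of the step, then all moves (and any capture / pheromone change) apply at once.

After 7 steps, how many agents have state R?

t=1: a0@(0,4):P a1@(0,3):P a2@(3,2):R
t=2: a0@(4,4):P a1@(4,3):P a2@(2,2):R
t=3: a0@(3,4):P a1@(3,3):P a2@(1,2):R
t=4: a0@(2,4):P a1@(2,3):P a2@(0,2):R
t=5: a0@(1,4):P a1@(1,3):P a2@(4,2):R
t=6: a0@(0,4):P a1@(0,3):P a2@(3,2):R
t=7: a0@(4,4):P a1@(4,3):P a2@(2,2):R

1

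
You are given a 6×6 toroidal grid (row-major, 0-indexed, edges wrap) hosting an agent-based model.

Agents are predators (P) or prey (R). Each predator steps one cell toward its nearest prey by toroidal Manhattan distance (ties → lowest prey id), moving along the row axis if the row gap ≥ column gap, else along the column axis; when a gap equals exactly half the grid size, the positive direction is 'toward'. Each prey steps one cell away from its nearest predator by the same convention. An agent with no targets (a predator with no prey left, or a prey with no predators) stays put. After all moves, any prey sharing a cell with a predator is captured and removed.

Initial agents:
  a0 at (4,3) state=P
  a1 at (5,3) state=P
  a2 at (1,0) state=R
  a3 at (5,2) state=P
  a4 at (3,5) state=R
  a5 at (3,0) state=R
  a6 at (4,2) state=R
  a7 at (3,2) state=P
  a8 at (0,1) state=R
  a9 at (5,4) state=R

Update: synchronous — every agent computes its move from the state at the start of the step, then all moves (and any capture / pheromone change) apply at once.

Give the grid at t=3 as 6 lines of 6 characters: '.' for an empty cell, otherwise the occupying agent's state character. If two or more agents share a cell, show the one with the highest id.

t=1: a0@(4,2):P a1@(5,4):P a2@(2,0):R a3@(4,2):P a4@(3,0):R a5@(3,5):R a6@(4,1):R a7@(4,2):P a8@(1,1):R a9@(5,5):R
t=2: a0@(4,1):P a1@(5,5):P a2@(1,0):R a3@(4,1):P a4@(3,5):R a5@(2,5):R a6@(4,0):R a7@(4,1):P a8@(0,1):R a9@(5,0):R
t=3: a0@(4,0):P a1@(5,0):P a2@(2,0):R a3@(4,0):P a4@(2,5):R a5@(1,5):R a6@(4,5):R a7@(4,0):P a8@(1,1):R a9@(5,1):R

......
.R...R
R....R
......
P....R
PR....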